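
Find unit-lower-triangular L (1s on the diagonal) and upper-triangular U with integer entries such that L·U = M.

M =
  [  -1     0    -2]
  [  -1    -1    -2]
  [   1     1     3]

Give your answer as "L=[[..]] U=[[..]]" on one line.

L=[[1,0,0],[1,1,0],[-1,-1,1]] U=[[-1,0,-2],[0,-1,0],[0,0,1]]

  r1 -= 1·r0 → [0,-1,0]
  r2 -= -1·r0 → [0,1,1]
  r2 -= -1·r1 → [0,0,1]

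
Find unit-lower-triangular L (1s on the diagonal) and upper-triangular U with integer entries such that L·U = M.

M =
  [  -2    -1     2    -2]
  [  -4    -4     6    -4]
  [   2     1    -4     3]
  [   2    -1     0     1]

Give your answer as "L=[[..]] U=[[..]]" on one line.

L=[[1,0,0,0],[2,1,0,0],[-1,0,1,0],[-1,1,0,1]] U=[[-2,-1,2,-2],[0,-2,2,0],[0,0,-2,1],[0,0,0,-1]]

  row1 -= 2·row0 → [0,-2,2,0]
  row2 -= -1·row0 → [0,0,-2,1]
  row3 -= -1·row0 → [0,-2,2,-1]
  row2 -= 0·row1 → [0,0,-2,1]
  row3 -= 1·row1 → [0,0,0,-1]
  row3 -= 0·row2 → [0,0,0,-1]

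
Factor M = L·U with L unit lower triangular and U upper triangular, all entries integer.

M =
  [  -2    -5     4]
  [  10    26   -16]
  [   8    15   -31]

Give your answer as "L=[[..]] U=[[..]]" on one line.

L=[[1,0,0],[-5,1,0],[-4,-5,1]] U=[[-2,-5,4],[0,1,4],[0,0,5]]

  r1 -= -5·r0 → [0,1,4]
  r2 -= -4·r0 → [0,-5,-15]
  r2 -= -5·r1 → [0,0,5]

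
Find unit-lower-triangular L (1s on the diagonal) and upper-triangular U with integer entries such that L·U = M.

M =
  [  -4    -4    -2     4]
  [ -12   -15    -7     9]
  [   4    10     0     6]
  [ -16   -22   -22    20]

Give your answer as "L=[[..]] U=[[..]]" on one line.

  R1 -= 3·R0 → [0,-3,-1,-3]
  R2 -= -1·R0 → [0,6,-2,10]
  R3 -= 4·R0 → [0,-6,-14,4]
  R2 -= -2·R1 → [0,0,-4,4]
  R3 -= 2·R1 → [0,0,-12,10]
  R3 -= 3·R2 → [0,0,0,-2]

L=[[1,0,0,0],[3,1,0,0],[-1,-2,1,0],[4,2,3,1]] U=[[-4,-4,-2,4],[0,-3,-1,-3],[0,0,-4,4],[0,0,0,-2]]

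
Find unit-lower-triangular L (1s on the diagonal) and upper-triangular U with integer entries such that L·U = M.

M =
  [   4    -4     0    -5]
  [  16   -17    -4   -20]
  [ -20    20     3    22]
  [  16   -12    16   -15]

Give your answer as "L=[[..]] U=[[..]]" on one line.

L=[[1,0,0,0],[4,1,0,0],[-5,0,1,0],[4,-4,0,1]] U=[[4,-4,0,-5],[0,-1,-4,0],[0,0,3,-3],[0,0,0,5]]

  R1 -= 4·R0 → [0,-1,-4,0]
  R2 -= -5·R0 → [0,0,3,-3]
  R3 -= 4·R0 → [0,4,16,5]
  R2 -= 0·R1 → [0,0,3,-3]
  R3 -= -4·R1 → [0,0,0,5]
  R3 -= 0·R2 → [0,0,0,5]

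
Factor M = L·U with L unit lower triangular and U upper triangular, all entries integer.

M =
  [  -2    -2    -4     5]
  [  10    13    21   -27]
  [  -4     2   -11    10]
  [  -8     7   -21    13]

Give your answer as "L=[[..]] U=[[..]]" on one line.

L=[[1,0,0,0],[-5,1,0,0],[2,2,1,0],[4,5,2,1]] U=[[-2,-2,-4,5],[0,3,1,-2],[0,0,-5,4],[0,0,0,-5]]

  r1 -= -5·r0 → [0,3,1,-2]
  r2 -= 2·r0 → [0,6,-3,0]
  r3 -= 4·r0 → [0,15,-5,-7]
  r2 -= 2·r1 → [0,0,-5,4]
  r3 -= 5·r1 → [0,0,-10,3]
  r3 -= 2·r2 → [0,0,0,-5]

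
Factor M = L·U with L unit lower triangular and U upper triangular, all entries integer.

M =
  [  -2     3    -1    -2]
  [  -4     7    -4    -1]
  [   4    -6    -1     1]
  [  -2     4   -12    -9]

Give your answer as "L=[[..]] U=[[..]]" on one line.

L=[[1,0,0,0],[2,1,0,0],[-2,0,1,0],[1,1,3,1]] U=[[-2,3,-1,-2],[0,1,-2,3],[0,0,-3,-3],[0,0,0,-1]]

  row1 -= 2·row0 → [0,1,-2,3]
  row2 -= -2·row0 → [0,0,-3,-3]
  row3 -= 1·row0 → [0,1,-11,-7]
  row2 -= 0·row1 → [0,0,-3,-3]
  row3 -= 1·row1 → [0,0,-9,-10]
  row3 -= 3·row2 → [0,0,0,-1]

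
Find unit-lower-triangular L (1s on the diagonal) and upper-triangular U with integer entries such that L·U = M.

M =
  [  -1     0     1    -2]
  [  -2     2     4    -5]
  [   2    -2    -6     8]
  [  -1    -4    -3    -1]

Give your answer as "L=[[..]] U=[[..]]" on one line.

  r1 -= 2·r0 → [0,2,2,-1]
  r2 -= -2·r0 → [0,-2,-4,4]
  r3 -= 1·r0 → [0,-4,-4,1]
  r2 -= -1·r1 → [0,0,-2,3]
  r3 -= -2·r1 → [0,0,0,-1]
  r3 -= 0·r2 → [0,0,0,-1]

L=[[1,0,0,0],[2,1,0,0],[-2,-1,1,0],[1,-2,0,1]] U=[[-1,0,1,-2],[0,2,2,-1],[0,0,-2,3],[0,0,0,-1]]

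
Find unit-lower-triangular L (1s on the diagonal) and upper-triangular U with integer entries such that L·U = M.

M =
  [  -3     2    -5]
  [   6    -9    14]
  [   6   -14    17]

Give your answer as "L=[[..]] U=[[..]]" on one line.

L=[[1,0,0],[-2,1,0],[-2,2,1]] U=[[-3,2,-5],[0,-5,4],[0,0,-1]]

  R1 -= -2·R0 → [0,-5,4]
  R2 -= -2·R0 → [0,-10,7]
  R2 -= 2·R1 → [0,0,-1]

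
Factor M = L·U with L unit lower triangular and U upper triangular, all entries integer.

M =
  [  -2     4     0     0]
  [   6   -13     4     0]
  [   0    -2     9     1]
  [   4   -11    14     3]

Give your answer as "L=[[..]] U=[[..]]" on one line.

  row1 -= -3·row0 → [0,-1,4,0]
  row2 -= 0·row0 → [0,-2,9,1]
  row3 -= -2·row0 → [0,-3,14,3]
  row2 -= 2·row1 → [0,0,1,1]
  row3 -= 3·row1 → [0,0,2,3]
  row3 -= 2·row2 → [0,0,0,1]

L=[[1,0,0,0],[-3,1,0,0],[0,2,1,0],[-2,3,2,1]] U=[[-2,4,0,0],[0,-1,4,0],[0,0,1,1],[0,0,0,1]]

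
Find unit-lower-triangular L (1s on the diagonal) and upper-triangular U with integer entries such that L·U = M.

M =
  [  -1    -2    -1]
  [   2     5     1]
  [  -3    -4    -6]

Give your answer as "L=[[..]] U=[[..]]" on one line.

L=[[1,0,0],[-2,1,0],[3,2,1]] U=[[-1,-2,-1],[0,1,-1],[0,0,-1]]

  R1 -= -2·R0 → [0,1,-1]
  R2 -= 3·R0 → [0,2,-3]
  R2 -= 2·R1 → [0,0,-1]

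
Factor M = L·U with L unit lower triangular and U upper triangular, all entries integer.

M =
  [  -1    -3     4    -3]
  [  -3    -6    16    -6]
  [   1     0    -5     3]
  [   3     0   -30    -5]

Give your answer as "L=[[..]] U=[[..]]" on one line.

  row1 -= 3·row0 → [0,3,4,3]
  row2 -= -1·row0 → [0,-3,-1,0]
  row3 -= -3·row0 → [0,-9,-18,-14]
  row2 -= -1·row1 → [0,0,3,3]
  row3 -= -3·row1 → [0,0,-6,-5]
  row3 -= -2·row2 → [0,0,0,1]

L=[[1,0,0,0],[3,1,0,0],[-1,-1,1,0],[-3,-3,-2,1]] U=[[-1,-3,4,-3],[0,3,4,3],[0,0,3,3],[0,0,0,1]]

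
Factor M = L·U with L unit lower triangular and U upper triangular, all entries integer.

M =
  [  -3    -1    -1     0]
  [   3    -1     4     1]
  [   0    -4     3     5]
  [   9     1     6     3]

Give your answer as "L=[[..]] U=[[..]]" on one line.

  r1 -= -1·r0 → [0,-2,3,1]
  r2 -= 0·r0 → [0,-4,3,5]
  r3 -= -3·r0 → [0,-2,3,3]
  r2 -= 2·r1 → [0,0,-3,3]
  r3 -= 1·r1 → [0,0,0,2]
  r3 -= 0·r2 → [0,0,0,2]

L=[[1,0,0,0],[-1,1,0,0],[0,2,1,0],[-3,1,0,1]] U=[[-3,-1,-1,0],[0,-2,3,1],[0,0,-3,3],[0,0,0,2]]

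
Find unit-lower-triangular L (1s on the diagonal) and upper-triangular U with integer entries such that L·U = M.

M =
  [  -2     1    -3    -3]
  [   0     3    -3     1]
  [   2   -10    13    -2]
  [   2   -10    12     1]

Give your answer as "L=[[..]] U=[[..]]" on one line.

  R1 -= 0·R0 → [0,3,-3,1]
  R2 -= -1·R0 → [0,-9,10,-5]
  R3 -= -1·R0 → [0,-9,9,-2]
  R2 -= -3·R1 → [0,0,1,-2]
  R3 -= -3·R1 → [0,0,0,1]
  R3 -= 0·R2 → [0,0,0,1]

L=[[1,0,0,0],[0,1,0,0],[-1,-3,1,0],[-1,-3,0,1]] U=[[-2,1,-3,-3],[0,3,-3,1],[0,0,1,-2],[0,0,0,1]]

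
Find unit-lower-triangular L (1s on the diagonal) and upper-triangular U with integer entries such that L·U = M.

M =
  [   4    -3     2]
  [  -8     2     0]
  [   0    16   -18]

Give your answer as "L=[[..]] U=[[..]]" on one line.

L=[[1,0,0],[-2,1,0],[0,-4,1]] U=[[4,-3,2],[0,-4,4],[0,0,-2]]

  r1 -= -2·r0 → [0,-4,4]
  r2 -= 0·r0 → [0,16,-18]
  r2 -= -4·r1 → [0,0,-2]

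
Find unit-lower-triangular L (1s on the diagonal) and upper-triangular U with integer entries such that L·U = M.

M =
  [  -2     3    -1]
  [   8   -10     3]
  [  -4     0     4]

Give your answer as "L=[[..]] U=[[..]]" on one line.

  R1 -= -4·R0 → [0,2,-1]
  R2 -= 2·R0 → [0,-6,6]
  R2 -= -3·R1 → [0,0,3]

L=[[1,0,0],[-4,1,0],[2,-3,1]] U=[[-2,3,-1],[0,2,-1],[0,0,3]]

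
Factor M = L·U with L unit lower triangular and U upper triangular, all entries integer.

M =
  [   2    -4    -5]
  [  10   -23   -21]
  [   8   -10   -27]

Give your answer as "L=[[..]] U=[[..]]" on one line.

L=[[1,0,0],[5,1,0],[4,-2,1]] U=[[2,-4,-5],[0,-3,4],[0,0,1]]

  R1 -= 5·R0 → [0,-3,4]
  R2 -= 4·R0 → [0,6,-7]
  R2 -= -2·R1 → [0,0,1]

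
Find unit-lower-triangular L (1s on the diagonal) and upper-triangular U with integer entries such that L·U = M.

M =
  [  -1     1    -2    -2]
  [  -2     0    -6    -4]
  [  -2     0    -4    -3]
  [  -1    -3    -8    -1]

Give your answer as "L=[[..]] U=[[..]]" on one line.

  row1 -= 2·row0 → [0,-2,-2,0]
  row2 -= 2·row0 → [0,-2,0,1]
  row3 -= 1·row0 → [0,-4,-6,1]
  row2 -= 1·row1 → [0,0,2,1]
  row3 -= 2·row1 → [0,0,-2,1]
  row3 -= -1·row2 → [0,0,0,2]

L=[[1,0,0,0],[2,1,0,0],[2,1,1,0],[1,2,-1,1]] U=[[-1,1,-2,-2],[0,-2,-2,0],[0,0,2,1],[0,0,0,2]]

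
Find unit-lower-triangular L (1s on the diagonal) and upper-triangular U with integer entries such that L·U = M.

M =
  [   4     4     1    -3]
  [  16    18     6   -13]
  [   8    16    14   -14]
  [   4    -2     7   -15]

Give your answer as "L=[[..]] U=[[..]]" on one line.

L=[[1,0,0,0],[4,1,0,0],[2,4,1,0],[1,-3,3,1]] U=[[4,4,1,-3],[0,2,2,-1],[0,0,4,-4],[0,0,0,-3]]

  R1 -= 4·R0 → [0,2,2,-1]
  R2 -= 2·R0 → [0,8,12,-8]
  R3 -= 1·R0 → [0,-6,6,-12]
  R2 -= 4·R1 → [0,0,4,-4]
  R3 -= -3·R1 → [0,0,12,-15]
  R3 -= 3·R2 → [0,0,0,-3]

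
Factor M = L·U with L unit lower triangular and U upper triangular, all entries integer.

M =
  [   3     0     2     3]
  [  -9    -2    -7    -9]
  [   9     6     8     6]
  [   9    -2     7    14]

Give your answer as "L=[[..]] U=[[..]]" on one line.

L=[[1,0,0,0],[-3,1,0,0],[3,-3,1,0],[3,1,-2,1]] U=[[3,0,2,3],[0,-2,-1,0],[0,0,-1,-3],[0,0,0,-1]]

  R1 -= -3·R0 → [0,-2,-1,0]
  R2 -= 3·R0 → [0,6,2,-3]
  R3 -= 3·R0 → [0,-2,1,5]
  R2 -= -3·R1 → [0,0,-1,-3]
  R3 -= 1·R1 → [0,0,2,5]
  R3 -= -2·R2 → [0,0,0,-1]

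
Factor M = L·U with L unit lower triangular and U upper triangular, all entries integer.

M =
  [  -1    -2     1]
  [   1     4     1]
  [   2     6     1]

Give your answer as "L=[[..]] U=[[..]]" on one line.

  row1 -= -1·row0 → [0,2,2]
  row2 -= -2·row0 → [0,2,3]
  row2 -= 1·row1 → [0,0,1]

L=[[1,0,0],[-1,1,0],[-2,1,1]] U=[[-1,-2,1],[0,2,2],[0,0,1]]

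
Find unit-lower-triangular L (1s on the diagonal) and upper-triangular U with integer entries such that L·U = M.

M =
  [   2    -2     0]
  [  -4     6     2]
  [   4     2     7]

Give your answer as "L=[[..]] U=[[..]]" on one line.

  row1 -= -2·row0 → [0,2,2]
  row2 -= 2·row0 → [0,6,7]
  row2 -= 3·row1 → [0,0,1]

L=[[1,0,0],[-2,1,0],[2,3,1]] U=[[2,-2,0],[0,2,2],[0,0,1]]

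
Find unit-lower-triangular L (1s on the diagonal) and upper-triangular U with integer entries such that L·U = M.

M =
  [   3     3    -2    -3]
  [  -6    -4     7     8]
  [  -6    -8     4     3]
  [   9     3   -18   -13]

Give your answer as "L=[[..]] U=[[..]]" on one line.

  R1 -= -2·R0 → [0,2,3,2]
  R2 -= -2·R0 → [0,-2,0,-3]
  R3 -= 3·R0 → [0,-6,-12,-4]
  R2 -= -1·R1 → [0,0,3,-1]
  R3 -= -3·R1 → [0,0,-3,2]
  R3 -= -1·R2 → [0,0,0,1]

L=[[1,0,0,0],[-2,1,0,0],[-2,-1,1,0],[3,-3,-1,1]] U=[[3,3,-2,-3],[0,2,3,2],[0,0,3,-1],[0,0,0,1]]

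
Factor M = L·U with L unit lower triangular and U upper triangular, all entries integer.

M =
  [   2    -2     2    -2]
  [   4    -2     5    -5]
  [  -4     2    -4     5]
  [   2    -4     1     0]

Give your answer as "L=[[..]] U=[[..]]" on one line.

  r1 -= 2·r0 → [0,2,1,-1]
  r2 -= -2·r0 → [0,-2,0,1]
  r3 -= 1·r0 → [0,-2,-1,2]
  r2 -= -1·r1 → [0,0,1,0]
  r3 -= -1·r1 → [0,0,0,1]
  r3 -= 0·r2 → [0,0,0,1]

L=[[1,0,0,0],[2,1,0,0],[-2,-1,1,0],[1,-1,0,1]] U=[[2,-2,2,-2],[0,2,1,-1],[0,0,1,0],[0,0,0,1]]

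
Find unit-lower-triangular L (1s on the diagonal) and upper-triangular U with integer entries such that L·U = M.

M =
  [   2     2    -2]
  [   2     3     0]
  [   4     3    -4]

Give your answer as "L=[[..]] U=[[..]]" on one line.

  R1 -= 1·R0 → [0,1,2]
  R2 -= 2·R0 → [0,-1,0]
  R2 -= -1·R1 → [0,0,2]

L=[[1,0,0],[1,1,0],[2,-1,1]] U=[[2,2,-2],[0,1,2],[0,0,2]]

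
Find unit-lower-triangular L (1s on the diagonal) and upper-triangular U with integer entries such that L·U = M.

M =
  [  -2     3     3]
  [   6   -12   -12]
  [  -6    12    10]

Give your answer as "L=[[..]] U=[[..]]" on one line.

  r1 -= -3·r0 → [0,-3,-3]
  r2 -= 3·r0 → [0,3,1]
  r2 -= -1·r1 → [0,0,-2]

L=[[1,0,0],[-3,1,0],[3,-1,1]] U=[[-2,3,3],[0,-3,-3],[0,0,-2]]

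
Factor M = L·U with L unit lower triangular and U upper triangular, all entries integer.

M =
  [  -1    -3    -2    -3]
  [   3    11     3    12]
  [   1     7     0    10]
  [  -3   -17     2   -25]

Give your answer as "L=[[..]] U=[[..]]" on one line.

L=[[1,0,0,0],[-3,1,0,0],[-1,2,1,0],[3,-4,-1,1]] U=[[-1,-3,-2,-3],[0,2,-3,3],[0,0,4,1],[0,0,0,-3]]

  r1 -= -3·r0 → [0,2,-3,3]
  r2 -= -1·r0 → [0,4,-2,7]
  r3 -= 3·r0 → [0,-8,8,-16]
  r2 -= 2·r1 → [0,0,4,1]
  r3 -= -4·r1 → [0,0,-4,-4]
  r3 -= -1·r2 → [0,0,0,-3]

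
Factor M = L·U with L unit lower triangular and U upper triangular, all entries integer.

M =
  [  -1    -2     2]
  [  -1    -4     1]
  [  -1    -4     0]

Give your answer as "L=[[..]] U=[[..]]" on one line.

L=[[1,0,0],[1,1,0],[1,1,1]] U=[[-1,-2,2],[0,-2,-1],[0,0,-1]]

  R1 -= 1·R0 → [0,-2,-1]
  R2 -= 1·R0 → [0,-2,-2]
  R2 -= 1·R1 → [0,0,-1]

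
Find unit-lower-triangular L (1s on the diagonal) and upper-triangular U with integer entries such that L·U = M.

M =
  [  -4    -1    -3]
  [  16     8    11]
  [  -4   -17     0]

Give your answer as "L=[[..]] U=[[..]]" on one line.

L=[[1,0,0],[-4,1,0],[1,-4,1]] U=[[-4,-1,-3],[0,4,-1],[0,0,-1]]

  r1 -= -4·r0 → [0,4,-1]
  r2 -= 1·r0 → [0,-16,3]
  r2 -= -4·r1 → [0,0,-1]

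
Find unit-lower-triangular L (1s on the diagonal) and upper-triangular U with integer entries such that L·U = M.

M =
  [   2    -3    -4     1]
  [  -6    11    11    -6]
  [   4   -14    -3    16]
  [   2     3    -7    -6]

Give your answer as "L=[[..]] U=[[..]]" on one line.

L=[[1,0,0,0],[-3,1,0,0],[2,-4,1,0],[1,3,0,1]] U=[[2,-3,-4,1],[0,2,-1,-3],[0,0,1,2],[0,0,0,2]]

  R1 -= -3·R0 → [0,2,-1,-3]
  R2 -= 2·R0 → [0,-8,5,14]
  R3 -= 1·R0 → [0,6,-3,-7]
  R2 -= -4·R1 → [0,0,1,2]
  R3 -= 3·R1 → [0,0,0,2]
  R3 -= 0·R2 → [0,0,0,2]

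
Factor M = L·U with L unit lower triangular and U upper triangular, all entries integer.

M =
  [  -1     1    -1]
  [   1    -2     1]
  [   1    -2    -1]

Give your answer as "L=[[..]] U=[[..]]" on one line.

L=[[1,0,0],[-1,1,0],[-1,1,1]] U=[[-1,1,-1],[0,-1,0],[0,0,-2]]

  r1 -= -1·r0 → [0,-1,0]
  r2 -= -1·r0 → [0,-1,-2]
  r2 -= 1·r1 → [0,0,-2]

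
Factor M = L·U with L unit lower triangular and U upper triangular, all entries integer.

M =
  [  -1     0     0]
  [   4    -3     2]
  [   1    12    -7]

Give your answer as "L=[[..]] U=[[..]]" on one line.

  row1 -= -4·row0 → [0,-3,2]
  row2 -= -1·row0 → [0,12,-7]
  row2 -= -4·row1 → [0,0,1]

L=[[1,0,0],[-4,1,0],[-1,-4,1]] U=[[-1,0,0],[0,-3,2],[0,0,1]]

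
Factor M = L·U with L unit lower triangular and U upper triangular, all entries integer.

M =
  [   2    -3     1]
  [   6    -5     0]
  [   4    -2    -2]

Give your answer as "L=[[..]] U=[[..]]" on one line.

  row1 -= 3·row0 → [0,4,-3]
  row2 -= 2·row0 → [0,4,-4]
  row2 -= 1·row1 → [0,0,-1]

L=[[1,0,0],[3,1,0],[2,1,1]] U=[[2,-3,1],[0,4,-3],[0,0,-1]]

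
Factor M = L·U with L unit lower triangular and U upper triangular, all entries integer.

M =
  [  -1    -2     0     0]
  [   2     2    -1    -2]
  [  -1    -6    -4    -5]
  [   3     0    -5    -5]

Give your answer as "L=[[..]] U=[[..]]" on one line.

L=[[1,0,0,0],[-2,1,0,0],[1,2,1,0],[-3,3,1,1]] U=[[-1,-2,0,0],[0,-2,-1,-2],[0,0,-2,-1],[0,0,0,2]]

  row1 -= -2·row0 → [0,-2,-1,-2]
  row2 -= 1·row0 → [0,-4,-4,-5]
  row3 -= -3·row0 → [0,-6,-5,-5]
  row2 -= 2·row1 → [0,0,-2,-1]
  row3 -= 3·row1 → [0,0,-2,1]
  row3 -= 1·row2 → [0,0,0,2]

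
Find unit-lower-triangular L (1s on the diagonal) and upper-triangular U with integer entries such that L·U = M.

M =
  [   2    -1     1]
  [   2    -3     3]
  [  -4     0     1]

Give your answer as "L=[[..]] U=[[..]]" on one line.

L=[[1,0,0],[1,1,0],[-2,1,1]] U=[[2,-1,1],[0,-2,2],[0,0,1]]

  R1 -= 1·R0 → [0,-2,2]
  R2 -= -2·R0 → [0,-2,3]
  R2 -= 1·R1 → [0,0,1]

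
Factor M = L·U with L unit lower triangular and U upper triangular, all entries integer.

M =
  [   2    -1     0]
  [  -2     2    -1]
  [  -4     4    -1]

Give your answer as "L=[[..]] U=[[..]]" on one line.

  R1 -= -1·R0 → [0,1,-1]
  R2 -= -2·R0 → [0,2,-1]
  R2 -= 2·R1 → [0,0,1]

L=[[1,0,0],[-1,1,0],[-2,2,1]] U=[[2,-1,0],[0,1,-1],[0,0,1]]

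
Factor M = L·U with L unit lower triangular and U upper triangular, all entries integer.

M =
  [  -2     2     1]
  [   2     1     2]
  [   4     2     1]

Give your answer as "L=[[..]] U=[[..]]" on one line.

L=[[1,0,0],[-1,1,0],[-2,2,1]] U=[[-2,2,1],[0,3,3],[0,0,-3]]

  r1 -= -1·r0 → [0,3,3]
  r2 -= -2·r0 → [0,6,3]
  r2 -= 2·r1 → [0,0,-3]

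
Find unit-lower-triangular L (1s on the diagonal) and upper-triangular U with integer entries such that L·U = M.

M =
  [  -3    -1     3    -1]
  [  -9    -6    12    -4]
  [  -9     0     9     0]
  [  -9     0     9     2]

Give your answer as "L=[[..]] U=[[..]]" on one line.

  r1 -= 3·r0 → [0,-3,3,-1]
  r2 -= 3·r0 → [0,3,0,3]
  r3 -= 3·r0 → [0,3,0,5]
  r2 -= -1·r1 → [0,0,3,2]
  r3 -= -1·r1 → [0,0,3,4]
  r3 -= 1·r2 → [0,0,0,2]

L=[[1,0,0,0],[3,1,0,0],[3,-1,1,0],[3,-1,1,1]] U=[[-3,-1,3,-1],[0,-3,3,-1],[0,0,3,2],[0,0,0,2]]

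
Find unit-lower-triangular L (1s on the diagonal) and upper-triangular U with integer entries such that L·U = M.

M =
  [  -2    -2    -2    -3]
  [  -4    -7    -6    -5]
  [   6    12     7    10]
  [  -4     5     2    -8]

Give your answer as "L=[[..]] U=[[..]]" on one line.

L=[[1,0,0,0],[2,1,0,0],[-3,-2,1,0],[2,-3,0,1]] U=[[-2,-2,-2,-3],[0,-3,-2,1],[0,0,-3,3],[0,0,0,1]]

  R1 -= 2·R0 → [0,-3,-2,1]
  R2 -= -3·R0 → [0,6,1,1]
  R3 -= 2·R0 → [0,9,6,-2]
  R2 -= -2·R1 → [0,0,-3,3]
  R3 -= -3·R1 → [0,0,0,1]
  R3 -= 0·R2 → [0,0,0,1]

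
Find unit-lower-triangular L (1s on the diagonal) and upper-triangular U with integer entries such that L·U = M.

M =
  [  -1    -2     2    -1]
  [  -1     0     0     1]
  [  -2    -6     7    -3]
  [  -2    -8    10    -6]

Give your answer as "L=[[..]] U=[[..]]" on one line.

  r1 -= 1·r0 → [0,2,-2,2]
  r2 -= 2·r0 → [0,-2,3,-1]
  r3 -= 2·r0 → [0,-4,6,-4]
  r2 -= -1·r1 → [0,0,1,1]
  r3 -= -2·r1 → [0,0,2,0]
  r3 -= 2·r2 → [0,0,0,-2]

L=[[1,0,0,0],[1,1,0,0],[2,-1,1,0],[2,-2,2,1]] U=[[-1,-2,2,-1],[0,2,-2,2],[0,0,1,1],[0,0,0,-2]]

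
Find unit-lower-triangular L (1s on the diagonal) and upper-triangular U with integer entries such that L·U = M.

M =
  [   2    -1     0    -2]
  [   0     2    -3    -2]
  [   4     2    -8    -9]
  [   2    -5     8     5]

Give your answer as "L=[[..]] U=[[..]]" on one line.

  R1 -= 0·R0 → [0,2,-3,-2]
  R2 -= 2·R0 → [0,4,-8,-5]
  R3 -= 1·R0 → [0,-4,8,7]
  R2 -= 2·R1 → [0,0,-2,-1]
  R3 -= -2·R1 → [0,0,2,3]
  R3 -= -1·R2 → [0,0,0,2]

L=[[1,0,0,0],[0,1,0,0],[2,2,1,0],[1,-2,-1,1]] U=[[2,-1,0,-2],[0,2,-3,-2],[0,0,-2,-1],[0,0,0,2]]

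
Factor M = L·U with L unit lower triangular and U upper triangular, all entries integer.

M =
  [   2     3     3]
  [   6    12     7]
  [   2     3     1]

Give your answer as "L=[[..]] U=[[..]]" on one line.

L=[[1,0,0],[3,1,0],[1,0,1]] U=[[2,3,3],[0,3,-2],[0,0,-2]]

  R1 -= 3·R0 → [0,3,-2]
  R2 -= 1·R0 → [0,0,-2]
  R2 -= 0·R1 → [0,0,-2]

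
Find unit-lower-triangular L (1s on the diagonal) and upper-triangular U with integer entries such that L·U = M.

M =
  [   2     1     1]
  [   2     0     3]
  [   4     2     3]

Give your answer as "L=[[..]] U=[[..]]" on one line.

  row1 -= 1·row0 → [0,-1,2]
  row2 -= 2·row0 → [0,0,1]
  row2 -= 0·row1 → [0,0,1]

L=[[1,0,0],[1,1,0],[2,0,1]] U=[[2,1,1],[0,-1,2],[0,0,1]]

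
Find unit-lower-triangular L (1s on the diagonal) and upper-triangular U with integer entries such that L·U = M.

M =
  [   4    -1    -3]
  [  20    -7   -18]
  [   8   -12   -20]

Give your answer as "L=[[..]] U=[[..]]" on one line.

  row1 -= 5·row0 → [0,-2,-3]
  row2 -= 2·row0 → [0,-10,-14]
  row2 -= 5·row1 → [0,0,1]

L=[[1,0,0],[5,1,0],[2,5,1]] U=[[4,-1,-3],[0,-2,-3],[0,0,1]]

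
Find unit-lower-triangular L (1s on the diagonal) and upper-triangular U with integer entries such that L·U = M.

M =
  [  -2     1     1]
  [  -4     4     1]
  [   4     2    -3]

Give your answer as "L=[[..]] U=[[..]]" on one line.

L=[[1,0,0],[2,1,0],[-2,2,1]] U=[[-2,1,1],[0,2,-1],[0,0,1]]

  r1 -= 2·r0 → [0,2,-1]
  r2 -= -2·r0 → [0,4,-1]
  r2 -= 2·r1 → [0,0,1]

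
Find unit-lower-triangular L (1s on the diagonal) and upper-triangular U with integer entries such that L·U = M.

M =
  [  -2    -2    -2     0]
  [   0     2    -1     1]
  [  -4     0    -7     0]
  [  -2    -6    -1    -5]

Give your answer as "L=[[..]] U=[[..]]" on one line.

L=[[1,0,0,0],[0,1,0,0],[2,2,1,0],[1,-2,1,1]] U=[[-2,-2,-2,0],[0,2,-1,1],[0,0,-1,-2],[0,0,0,-1]]

  R1 -= 0·R0 → [0,2,-1,1]
  R2 -= 2·R0 → [0,4,-3,0]
  R3 -= 1·R0 → [0,-4,1,-5]
  R2 -= 2·R1 → [0,0,-1,-2]
  R3 -= -2·R1 → [0,0,-1,-3]
  R3 -= 1·R2 → [0,0,0,-1]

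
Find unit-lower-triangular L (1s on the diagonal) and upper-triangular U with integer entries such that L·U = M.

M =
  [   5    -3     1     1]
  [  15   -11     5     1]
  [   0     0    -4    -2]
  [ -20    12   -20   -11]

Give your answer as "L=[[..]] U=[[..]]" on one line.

L=[[1,0,0,0],[3,1,0,0],[0,0,1,0],[-4,0,4,1]] U=[[5,-3,1,1],[0,-2,2,-2],[0,0,-4,-2],[0,0,0,1]]

  r1 -= 3·r0 → [0,-2,2,-2]
  r2 -= 0·r0 → [0,0,-4,-2]
  r3 -= -4·r0 → [0,0,-16,-7]
  r2 -= 0·r1 → [0,0,-4,-2]
  r3 -= 0·r1 → [0,0,-16,-7]
  r3 -= 4·r2 → [0,0,0,1]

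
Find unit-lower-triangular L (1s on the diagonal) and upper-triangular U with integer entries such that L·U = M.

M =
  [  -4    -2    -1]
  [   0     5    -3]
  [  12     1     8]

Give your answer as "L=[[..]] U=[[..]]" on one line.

L=[[1,0,0],[0,1,0],[-3,-1,1]] U=[[-4,-2,-1],[0,5,-3],[0,0,2]]

  row1 -= 0·row0 → [0,5,-3]
  row2 -= -3·row0 → [0,-5,5]
  row2 -= -1·row1 → [0,0,2]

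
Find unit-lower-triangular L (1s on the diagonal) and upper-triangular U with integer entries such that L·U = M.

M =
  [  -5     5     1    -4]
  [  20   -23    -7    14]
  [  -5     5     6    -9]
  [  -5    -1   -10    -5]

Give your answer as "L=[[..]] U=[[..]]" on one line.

L=[[1,0,0,0],[-4,1,0,0],[1,0,1,0],[1,2,-1,1]] U=[[-5,5,1,-4],[0,-3,-3,-2],[0,0,5,-5],[0,0,0,-2]]

  R1 -= -4·R0 → [0,-3,-3,-2]
  R2 -= 1·R0 → [0,0,5,-5]
  R3 -= 1·R0 → [0,-6,-11,-1]
  R2 -= 0·R1 → [0,0,5,-5]
  R3 -= 2·R1 → [0,0,-5,3]
  R3 -= -1·R2 → [0,0,0,-2]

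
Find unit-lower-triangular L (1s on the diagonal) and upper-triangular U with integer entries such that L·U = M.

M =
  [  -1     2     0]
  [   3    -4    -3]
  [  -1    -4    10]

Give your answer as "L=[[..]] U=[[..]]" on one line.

L=[[1,0,0],[-3,1,0],[1,-3,1]] U=[[-1,2,0],[0,2,-3],[0,0,1]]

  R1 -= -3·R0 → [0,2,-3]
  R2 -= 1·R0 → [0,-6,10]
  R2 -= -3·R1 → [0,0,1]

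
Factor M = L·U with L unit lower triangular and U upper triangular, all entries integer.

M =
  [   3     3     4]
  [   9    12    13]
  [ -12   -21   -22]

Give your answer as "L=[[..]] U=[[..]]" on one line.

L=[[1,0,0],[3,1,0],[-4,-3,1]] U=[[3,3,4],[0,3,1],[0,0,-3]]

  R1 -= 3·R0 → [0,3,1]
  R2 -= -4·R0 → [0,-9,-6]
  R2 -= -3·R1 → [0,0,-3]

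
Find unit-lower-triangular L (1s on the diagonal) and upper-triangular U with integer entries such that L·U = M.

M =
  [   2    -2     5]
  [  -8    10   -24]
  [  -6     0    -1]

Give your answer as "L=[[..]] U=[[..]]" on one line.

  R1 -= -4·R0 → [0,2,-4]
  R2 -= -3·R0 → [0,-6,14]
  R2 -= -3·R1 → [0,0,2]

L=[[1,0,0],[-4,1,0],[-3,-3,1]] U=[[2,-2,5],[0,2,-4],[0,0,2]]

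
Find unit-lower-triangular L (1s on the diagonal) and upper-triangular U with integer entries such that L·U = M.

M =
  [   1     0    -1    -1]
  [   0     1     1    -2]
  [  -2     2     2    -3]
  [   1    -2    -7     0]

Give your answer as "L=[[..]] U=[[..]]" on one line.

L=[[1,0,0,0],[0,1,0,0],[-2,2,1,0],[1,-2,2,1]] U=[[1,0,-1,-1],[0,1,1,-2],[0,0,-2,-1],[0,0,0,-1]]

  R1 -= 0·R0 → [0,1,1,-2]
  R2 -= -2·R0 → [0,2,0,-5]
  R3 -= 1·R0 → [0,-2,-6,1]
  R2 -= 2·R1 → [0,0,-2,-1]
  R3 -= -2·R1 → [0,0,-4,-3]
  R3 -= 2·R2 → [0,0,0,-1]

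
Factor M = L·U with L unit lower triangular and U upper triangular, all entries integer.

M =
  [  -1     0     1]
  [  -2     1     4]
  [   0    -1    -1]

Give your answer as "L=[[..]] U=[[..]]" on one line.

L=[[1,0,0],[2,1,0],[0,-1,1]] U=[[-1,0,1],[0,1,2],[0,0,1]]

  r1 -= 2·r0 → [0,1,2]
  r2 -= 0·r0 → [0,-1,-1]
  r2 -= -1·r1 → [0,0,1]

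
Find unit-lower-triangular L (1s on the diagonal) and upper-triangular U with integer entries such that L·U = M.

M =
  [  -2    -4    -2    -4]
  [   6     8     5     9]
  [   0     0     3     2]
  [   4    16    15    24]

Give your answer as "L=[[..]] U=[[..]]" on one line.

L=[[1,0,0,0],[-3,1,0,0],[0,0,1,0],[-2,-2,3,1]] U=[[-2,-4,-2,-4],[0,-4,-1,-3],[0,0,3,2],[0,0,0,4]]

  R1 -= -3·R0 → [0,-4,-1,-3]
  R2 -= 0·R0 → [0,0,3,2]
  R3 -= -2·R0 → [0,8,11,16]
  R2 -= 0·R1 → [0,0,3,2]
  R3 -= -2·R1 → [0,0,9,10]
  R3 -= 3·R2 → [0,0,0,4]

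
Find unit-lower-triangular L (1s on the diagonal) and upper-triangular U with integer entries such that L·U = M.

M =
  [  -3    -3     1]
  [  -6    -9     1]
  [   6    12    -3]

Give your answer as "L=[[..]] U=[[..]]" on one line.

  r1 -= 2·r0 → [0,-3,-1]
  r2 -= -2·r0 → [0,6,-1]
  r2 -= -2·r1 → [0,0,-3]

L=[[1,0,0],[2,1,0],[-2,-2,1]] U=[[-3,-3,1],[0,-3,-1],[0,0,-3]]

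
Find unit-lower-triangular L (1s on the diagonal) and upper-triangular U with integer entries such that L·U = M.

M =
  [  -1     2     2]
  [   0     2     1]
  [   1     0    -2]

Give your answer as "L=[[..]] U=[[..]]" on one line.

  row1 -= 0·row0 → [0,2,1]
  row2 -= -1·row0 → [0,2,0]
  row2 -= 1·row1 → [0,0,-1]

L=[[1,0,0],[0,1,0],[-1,1,1]] U=[[-1,2,2],[0,2,1],[0,0,-1]]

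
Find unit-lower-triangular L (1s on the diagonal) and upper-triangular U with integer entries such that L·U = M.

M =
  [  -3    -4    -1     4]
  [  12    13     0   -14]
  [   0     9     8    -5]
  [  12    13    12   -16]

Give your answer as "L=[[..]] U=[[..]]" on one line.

L=[[1,0,0,0],[-4,1,0,0],[0,-3,1,0],[-4,1,-3,1]] U=[[-3,-4,-1,4],[0,-3,-4,2],[0,0,-4,1],[0,0,0,1]]

  row1 -= -4·row0 → [0,-3,-4,2]
  row2 -= 0·row0 → [0,9,8,-5]
  row3 -= -4·row0 → [0,-3,8,0]
  row2 -= -3·row1 → [0,0,-4,1]
  row3 -= 1·row1 → [0,0,12,-2]
  row3 -= -3·row2 → [0,0,0,1]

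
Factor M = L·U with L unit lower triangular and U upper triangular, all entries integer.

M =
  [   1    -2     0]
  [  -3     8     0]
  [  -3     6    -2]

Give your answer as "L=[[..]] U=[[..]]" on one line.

L=[[1,0,0],[-3,1,0],[-3,0,1]] U=[[1,-2,0],[0,2,0],[0,0,-2]]

  R1 -= -3·R0 → [0,2,0]
  R2 -= -3·R0 → [0,0,-2]
  R2 -= 0·R1 → [0,0,-2]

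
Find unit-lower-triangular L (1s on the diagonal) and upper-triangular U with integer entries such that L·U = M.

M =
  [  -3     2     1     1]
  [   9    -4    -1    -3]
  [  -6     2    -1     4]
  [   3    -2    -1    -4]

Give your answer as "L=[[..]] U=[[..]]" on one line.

  R1 -= -3·R0 → [0,2,2,0]
  R2 -= 2·R0 → [0,-2,-3,2]
  R3 -= -1·R0 → [0,0,0,-3]
  R2 -= -1·R1 → [0,0,-1,2]
  R3 -= 0·R1 → [0,0,0,-3]
  R3 -= 0·R2 → [0,0,0,-3]

L=[[1,0,0,0],[-3,1,0,0],[2,-1,1,0],[-1,0,0,1]] U=[[-3,2,1,1],[0,2,2,0],[0,0,-1,2],[0,0,0,-3]]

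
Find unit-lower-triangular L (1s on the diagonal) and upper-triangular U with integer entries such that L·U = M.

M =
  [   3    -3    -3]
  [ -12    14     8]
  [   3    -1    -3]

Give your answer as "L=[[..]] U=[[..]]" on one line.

L=[[1,0,0],[-4,1,0],[1,1,1]] U=[[3,-3,-3],[0,2,-4],[0,0,4]]

  r1 -= -4·r0 → [0,2,-4]
  r2 -= 1·r0 → [0,2,0]
  r2 -= 1·r1 → [0,0,4]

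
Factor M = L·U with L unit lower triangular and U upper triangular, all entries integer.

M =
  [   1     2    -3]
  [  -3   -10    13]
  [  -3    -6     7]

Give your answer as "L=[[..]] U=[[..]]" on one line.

L=[[1,0,0],[-3,1,0],[-3,0,1]] U=[[1,2,-3],[0,-4,4],[0,0,-2]]

  r1 -= -3·r0 → [0,-4,4]
  r2 -= -3·r0 → [0,0,-2]
  r2 -= 0·r1 → [0,0,-2]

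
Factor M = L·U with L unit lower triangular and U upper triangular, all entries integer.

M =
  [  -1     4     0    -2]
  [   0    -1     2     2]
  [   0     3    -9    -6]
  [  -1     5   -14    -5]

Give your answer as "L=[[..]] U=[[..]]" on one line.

L=[[1,0,0,0],[0,1,0,0],[0,-3,1,0],[1,-1,4,1]] U=[[-1,4,0,-2],[0,-1,2,2],[0,0,-3,0],[0,0,0,-1]]

  row1 -= 0·row0 → [0,-1,2,2]
  row2 -= 0·row0 → [0,3,-9,-6]
  row3 -= 1·row0 → [0,1,-14,-3]
  row2 -= -3·row1 → [0,0,-3,0]
  row3 -= -1·row1 → [0,0,-12,-1]
  row3 -= 4·row2 → [0,0,0,-1]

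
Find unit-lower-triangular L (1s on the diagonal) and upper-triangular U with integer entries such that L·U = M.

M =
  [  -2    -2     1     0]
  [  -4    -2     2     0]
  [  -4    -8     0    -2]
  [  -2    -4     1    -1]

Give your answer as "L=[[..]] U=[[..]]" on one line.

L=[[1,0,0,0],[2,1,0,0],[2,-2,1,0],[1,-1,0,1]] U=[[-2,-2,1,0],[0,2,0,0],[0,0,-2,-2],[0,0,0,-1]]

  r1 -= 2·r0 → [0,2,0,0]
  r2 -= 2·r0 → [0,-4,-2,-2]
  r3 -= 1·r0 → [0,-2,0,-1]
  r2 -= -2·r1 → [0,0,-2,-2]
  r3 -= -1·r1 → [0,0,0,-1]
  r3 -= 0·r2 → [0,0,0,-1]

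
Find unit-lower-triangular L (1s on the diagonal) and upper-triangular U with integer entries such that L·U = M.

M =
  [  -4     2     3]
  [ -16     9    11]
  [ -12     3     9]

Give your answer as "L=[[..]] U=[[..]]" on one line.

  r1 -= 4·r0 → [0,1,-1]
  r2 -= 3·r0 → [0,-3,0]
  r2 -= -3·r1 → [0,0,-3]

L=[[1,0,0],[4,1,0],[3,-3,1]] U=[[-4,2,3],[0,1,-1],[0,0,-3]]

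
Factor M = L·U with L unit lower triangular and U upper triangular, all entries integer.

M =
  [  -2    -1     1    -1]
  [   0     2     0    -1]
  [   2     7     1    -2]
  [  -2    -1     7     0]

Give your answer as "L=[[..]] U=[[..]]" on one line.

  r1 -= 0·r0 → [0,2,0,-1]
  r2 -= -1·r0 → [0,6,2,-3]
  r3 -= 1·r0 → [0,0,6,1]
  r2 -= 3·r1 → [0,0,2,0]
  r3 -= 0·r1 → [0,0,6,1]
  r3 -= 3·r2 → [0,0,0,1]

L=[[1,0,0,0],[0,1,0,0],[-1,3,1,0],[1,0,3,1]] U=[[-2,-1,1,-1],[0,2,0,-1],[0,0,2,0],[0,0,0,1]]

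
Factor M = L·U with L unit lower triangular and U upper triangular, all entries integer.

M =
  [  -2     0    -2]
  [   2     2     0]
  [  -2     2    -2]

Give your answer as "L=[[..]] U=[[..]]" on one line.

L=[[1,0,0],[-1,1,0],[1,1,1]] U=[[-2,0,-2],[0,2,-2],[0,0,2]]

  r1 -= -1·r0 → [0,2,-2]
  r2 -= 1·r0 → [0,2,0]
  r2 -= 1·r1 → [0,0,2]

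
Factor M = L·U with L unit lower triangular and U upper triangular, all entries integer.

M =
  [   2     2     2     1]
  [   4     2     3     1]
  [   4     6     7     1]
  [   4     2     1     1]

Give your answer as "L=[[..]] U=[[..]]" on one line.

  row1 -= 2·row0 → [0,-2,-1,-1]
  row2 -= 2·row0 → [0,2,3,-1]
  row3 -= 2·row0 → [0,-2,-3,-1]
  row2 -= -1·row1 → [0,0,2,-2]
  row3 -= 1·row1 → [0,0,-2,0]
  row3 -= -1·row2 → [0,0,0,-2]

L=[[1,0,0,0],[2,1,0,0],[2,-1,1,0],[2,1,-1,1]] U=[[2,2,2,1],[0,-2,-1,-1],[0,0,2,-2],[0,0,0,-2]]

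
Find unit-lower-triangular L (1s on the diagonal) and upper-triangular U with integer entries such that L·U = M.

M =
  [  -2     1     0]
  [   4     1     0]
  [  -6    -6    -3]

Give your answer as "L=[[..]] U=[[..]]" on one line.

  R1 -= -2·R0 → [0,3,0]
  R2 -= 3·R0 → [0,-9,-3]
  R2 -= -3·R1 → [0,0,-3]

L=[[1,0,0],[-2,1,0],[3,-3,1]] U=[[-2,1,0],[0,3,0],[0,0,-3]]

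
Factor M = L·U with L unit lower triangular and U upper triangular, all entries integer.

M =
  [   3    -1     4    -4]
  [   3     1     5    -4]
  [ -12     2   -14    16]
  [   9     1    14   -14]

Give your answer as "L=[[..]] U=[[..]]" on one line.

  row1 -= 1·row0 → [0,2,1,0]
  row2 -= -4·row0 → [0,-2,2,0]
  row3 -= 3·row0 → [0,4,2,-2]
  row2 -= -1·row1 → [0,0,3,0]
  row3 -= 2·row1 → [0,0,0,-2]
  row3 -= 0·row2 → [0,0,0,-2]

L=[[1,0,0,0],[1,1,0,0],[-4,-1,1,0],[3,2,0,1]] U=[[3,-1,4,-4],[0,2,1,0],[0,0,3,0],[0,0,0,-2]]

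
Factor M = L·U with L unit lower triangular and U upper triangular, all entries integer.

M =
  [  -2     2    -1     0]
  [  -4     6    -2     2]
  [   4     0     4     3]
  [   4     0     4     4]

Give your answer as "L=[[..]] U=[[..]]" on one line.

  r1 -= 2·r0 → [0,2,0,2]
  r2 -= -2·r0 → [0,4,2,3]
  r3 -= -2·r0 → [0,4,2,4]
  r2 -= 2·r1 → [0,0,2,-1]
  r3 -= 2·r1 → [0,0,2,0]
  r3 -= 1·r2 → [0,0,0,1]

L=[[1,0,0,0],[2,1,0,0],[-2,2,1,0],[-2,2,1,1]] U=[[-2,2,-1,0],[0,2,0,2],[0,0,2,-1],[0,0,0,1]]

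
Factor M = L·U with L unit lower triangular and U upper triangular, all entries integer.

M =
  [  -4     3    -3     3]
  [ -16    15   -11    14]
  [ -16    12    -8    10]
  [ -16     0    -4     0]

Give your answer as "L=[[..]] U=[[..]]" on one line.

  r1 -= 4·r0 → [0,3,1,2]
  r2 -= 4·r0 → [0,0,4,-2]
  r3 -= 4·r0 → [0,-12,8,-12]
  r2 -= 0·r1 → [0,0,4,-2]
  r3 -= -4·r1 → [0,0,12,-4]
  r3 -= 3·r2 → [0,0,0,2]

L=[[1,0,0,0],[4,1,0,0],[4,0,1,0],[4,-4,3,1]] U=[[-4,3,-3,3],[0,3,1,2],[0,0,4,-2],[0,0,0,2]]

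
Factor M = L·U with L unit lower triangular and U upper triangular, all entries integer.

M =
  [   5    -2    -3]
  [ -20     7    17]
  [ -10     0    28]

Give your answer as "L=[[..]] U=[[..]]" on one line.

L=[[1,0,0],[-4,1,0],[-2,4,1]] U=[[5,-2,-3],[0,-1,5],[0,0,2]]

  r1 -= -4·r0 → [0,-1,5]
  r2 -= -2·r0 → [0,-4,22]
  r2 -= 4·r1 → [0,0,2]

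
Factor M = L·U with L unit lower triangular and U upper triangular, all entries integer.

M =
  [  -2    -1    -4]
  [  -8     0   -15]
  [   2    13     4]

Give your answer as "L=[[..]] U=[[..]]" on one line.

  R1 -= 4·R0 → [0,4,1]
  R2 -= -1·R0 → [0,12,0]
  R2 -= 3·R1 → [0,0,-3]

L=[[1,0,0],[4,1,0],[-1,3,1]] U=[[-2,-1,-4],[0,4,1],[0,0,-3]]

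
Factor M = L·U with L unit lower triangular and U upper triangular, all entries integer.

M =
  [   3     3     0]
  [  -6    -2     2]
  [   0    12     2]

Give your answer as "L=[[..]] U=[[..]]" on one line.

L=[[1,0,0],[-2,1,0],[0,3,1]] U=[[3,3,0],[0,4,2],[0,0,-4]]

  R1 -= -2·R0 → [0,4,2]
  R2 -= 0·R0 → [0,12,2]
  R2 -= 3·R1 → [0,0,-4]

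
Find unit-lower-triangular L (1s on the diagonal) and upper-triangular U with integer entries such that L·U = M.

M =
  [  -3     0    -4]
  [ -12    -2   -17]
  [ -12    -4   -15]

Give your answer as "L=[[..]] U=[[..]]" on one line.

L=[[1,0,0],[4,1,0],[4,2,1]] U=[[-3,0,-4],[0,-2,-1],[0,0,3]]

  R1 -= 4·R0 → [0,-2,-1]
  R2 -= 4·R0 → [0,-4,1]
  R2 -= 2·R1 → [0,0,3]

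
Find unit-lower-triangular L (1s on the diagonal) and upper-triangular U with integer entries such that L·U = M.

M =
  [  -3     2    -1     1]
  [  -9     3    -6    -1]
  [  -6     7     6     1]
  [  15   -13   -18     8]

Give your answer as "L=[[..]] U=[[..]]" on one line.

L=[[1,0,0,0],[3,1,0,0],[2,-1,1,0],[-5,1,-4,1]] U=[[-3,2,-1,1],[0,-3,-3,-4],[0,0,5,-5],[0,0,0,-3]]

  R1 -= 3·R0 → [0,-3,-3,-4]
  R2 -= 2·R0 → [0,3,8,-1]
  R3 -= -5·R0 → [0,-3,-23,13]
  R2 -= -1·R1 → [0,0,5,-5]
  R3 -= 1·R1 → [0,0,-20,17]
  R3 -= -4·R2 → [0,0,0,-3]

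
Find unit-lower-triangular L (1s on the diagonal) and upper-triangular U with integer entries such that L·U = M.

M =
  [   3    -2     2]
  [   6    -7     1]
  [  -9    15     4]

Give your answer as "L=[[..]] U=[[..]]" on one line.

L=[[1,0,0],[2,1,0],[-3,-3,1]] U=[[3,-2,2],[0,-3,-3],[0,0,1]]

  R1 -= 2·R0 → [0,-3,-3]
  R2 -= -3·R0 → [0,9,10]
  R2 -= -3·R1 → [0,0,1]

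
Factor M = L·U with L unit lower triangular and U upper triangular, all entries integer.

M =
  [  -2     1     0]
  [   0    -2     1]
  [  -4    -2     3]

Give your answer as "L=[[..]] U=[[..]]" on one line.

L=[[1,0,0],[0,1,0],[2,2,1]] U=[[-2,1,0],[0,-2,1],[0,0,1]]

  R1 -= 0·R0 → [0,-2,1]
  R2 -= 2·R0 → [0,-4,3]
  R2 -= 2·R1 → [0,0,1]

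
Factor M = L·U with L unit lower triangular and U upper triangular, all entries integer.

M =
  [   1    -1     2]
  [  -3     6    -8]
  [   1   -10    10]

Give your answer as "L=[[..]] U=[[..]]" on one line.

  r1 -= -3·r0 → [0,3,-2]
  r2 -= 1·r0 → [0,-9,8]
  r2 -= -3·r1 → [0,0,2]

L=[[1,0,0],[-3,1,0],[1,-3,1]] U=[[1,-1,2],[0,3,-2],[0,0,2]]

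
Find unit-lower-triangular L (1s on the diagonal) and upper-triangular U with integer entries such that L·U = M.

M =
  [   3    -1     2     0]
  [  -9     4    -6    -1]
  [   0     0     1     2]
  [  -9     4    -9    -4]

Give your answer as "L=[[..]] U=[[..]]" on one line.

L=[[1,0,0,0],[-3,1,0,0],[0,0,1,0],[-3,1,-3,1]] U=[[3,-1,2,0],[0,1,0,-1],[0,0,1,2],[0,0,0,3]]

  R1 -= -3·R0 → [0,1,0,-1]
  R2 -= 0·R0 → [0,0,1,2]
  R3 -= -3·R0 → [0,1,-3,-4]
  R2 -= 0·R1 → [0,0,1,2]
  R3 -= 1·R1 → [0,0,-3,-3]
  R3 -= -3·R2 → [0,0,0,3]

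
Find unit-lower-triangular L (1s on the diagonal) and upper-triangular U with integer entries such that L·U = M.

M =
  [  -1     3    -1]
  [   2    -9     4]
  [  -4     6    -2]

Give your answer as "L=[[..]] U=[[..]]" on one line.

  row1 -= -2·row0 → [0,-3,2]
  row2 -= 4·row0 → [0,-6,2]
  row2 -= 2·row1 → [0,0,-2]

L=[[1,0,0],[-2,1,0],[4,2,1]] U=[[-1,3,-1],[0,-3,2],[0,0,-2]]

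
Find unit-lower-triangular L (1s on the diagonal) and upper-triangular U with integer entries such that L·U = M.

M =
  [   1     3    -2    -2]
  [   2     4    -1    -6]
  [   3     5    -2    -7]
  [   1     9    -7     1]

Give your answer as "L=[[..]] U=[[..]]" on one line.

L=[[1,0,0,0],[2,1,0,0],[3,2,1,0],[1,-3,-2,1]] U=[[1,3,-2,-2],[0,-2,3,-2],[0,0,-2,3],[0,0,0,3]]

  r1 -= 2·r0 → [0,-2,3,-2]
  r2 -= 3·r0 → [0,-4,4,-1]
  r3 -= 1·r0 → [0,6,-5,3]
  r2 -= 2·r1 → [0,0,-2,3]
  r3 -= -3·r1 → [0,0,4,-3]
  r3 -= -2·r2 → [0,0,0,3]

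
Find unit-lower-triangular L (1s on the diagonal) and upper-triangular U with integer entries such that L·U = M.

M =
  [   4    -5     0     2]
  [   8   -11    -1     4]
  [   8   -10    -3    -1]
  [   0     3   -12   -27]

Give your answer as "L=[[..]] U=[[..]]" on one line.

  R1 -= 2·R0 → [0,-1,-1,0]
  R2 -= 2·R0 → [0,0,-3,-5]
  R3 -= 0·R0 → [0,3,-12,-27]
  R2 -= 0·R1 → [0,0,-3,-5]
  R3 -= -3·R1 → [0,0,-15,-27]
  R3 -= 5·R2 → [0,0,0,-2]

L=[[1,0,0,0],[2,1,0,0],[2,0,1,0],[0,-3,5,1]] U=[[4,-5,0,2],[0,-1,-1,0],[0,0,-3,-5],[0,0,0,-2]]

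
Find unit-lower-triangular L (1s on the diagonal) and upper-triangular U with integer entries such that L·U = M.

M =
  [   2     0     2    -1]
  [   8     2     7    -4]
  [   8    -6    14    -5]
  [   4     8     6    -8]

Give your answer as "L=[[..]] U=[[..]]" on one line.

L=[[1,0,0,0],[4,1,0,0],[4,-3,1,0],[2,4,2,1]] U=[[2,0,2,-1],[0,2,-1,0],[0,0,3,-1],[0,0,0,-4]]

  r1 -= 4·r0 → [0,2,-1,0]
  r2 -= 4·r0 → [0,-6,6,-1]
  r3 -= 2·r0 → [0,8,2,-6]
  r2 -= -3·r1 → [0,0,3,-1]
  r3 -= 4·r1 → [0,0,6,-6]
  r3 -= 2·r2 → [0,0,0,-4]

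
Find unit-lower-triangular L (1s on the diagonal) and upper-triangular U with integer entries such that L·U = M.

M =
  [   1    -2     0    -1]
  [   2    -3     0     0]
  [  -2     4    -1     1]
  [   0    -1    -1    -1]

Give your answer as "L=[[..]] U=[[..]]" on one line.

L=[[1,0,0,0],[2,1,0,0],[-2,0,1,0],[0,-1,1,1]] U=[[1,-2,0,-1],[0,1,0,2],[0,0,-1,-1],[0,0,0,2]]

  row1 -= 2·row0 → [0,1,0,2]
  row2 -= -2·row0 → [0,0,-1,-1]
  row3 -= 0·row0 → [0,-1,-1,-1]
  row2 -= 0·row1 → [0,0,-1,-1]
  row3 -= -1·row1 → [0,0,-1,1]
  row3 -= 1·row2 → [0,0,0,2]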